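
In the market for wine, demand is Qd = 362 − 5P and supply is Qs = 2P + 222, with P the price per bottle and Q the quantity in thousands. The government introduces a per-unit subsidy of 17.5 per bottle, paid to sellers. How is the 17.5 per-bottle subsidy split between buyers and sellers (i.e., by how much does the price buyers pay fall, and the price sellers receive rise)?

Before the subsidy: set 362 − 5P = 2P + 222 → P* = 20, Q* = 262.
With a per-unit subsidy paid to sellers, each receives P + 17.5 per unit sold, so supply becomes Qs = 2(P + 17.5) + 222.
New equilibrium: buyers pay 15, sellers receive 32.5, Q = 287. (Wedge: Pb − Ps = −17.5.)
Gain to buyers: 5; to sellers: 12.5. (They sum to 17.5.)

Buyers gain 5 per bottle; sellers gain 12.5 per bottle.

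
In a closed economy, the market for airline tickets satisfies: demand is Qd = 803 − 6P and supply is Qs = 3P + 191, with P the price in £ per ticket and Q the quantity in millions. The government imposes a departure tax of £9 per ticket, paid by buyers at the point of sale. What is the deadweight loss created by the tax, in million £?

Deadweight loss = £81 million.

Without the tax, 803 − 6P = 3P + 191 gives 9P = 612, so P* = £68 and Q* = 395.
With the tax collected from buyers, demand (in seller-price terms) shifts: Qd = 803 − 6(P + 9).
New equilibrium: buyers pay £71, sellers receive £62, Q = 377. (Wedge: Pb − Ps = 9.)
Quantity falls by |ΔQ| = |395 − 377| = 18.
DWL = ½ · t · |ΔQ| = ½ · 9 · 18 = £81.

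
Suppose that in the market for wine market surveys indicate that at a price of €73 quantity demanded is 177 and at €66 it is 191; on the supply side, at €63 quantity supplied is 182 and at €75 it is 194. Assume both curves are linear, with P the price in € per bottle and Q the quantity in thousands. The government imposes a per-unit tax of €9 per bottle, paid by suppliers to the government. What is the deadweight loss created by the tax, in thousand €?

Deadweight loss = €27 thousand.

Demand slope: (191 − 177)/(66 − 73) = -2, so Qd = 323 − 2P.
Supply slope: (194 − 182)/(75 − 63) = 1, so Qs = P + 119.
Before the tax: set 323 − 2P = P + 119 → P* = €68, Q* = 187.
With the tax collected from suppliers, supply shifts: Qs = (P − 9) + 119.
Solving gives Q = 181 with consumers paying €71 and suppliers receiving €62 (the €9 wedge).
Quantity falls by |ΔQ| = |187 − 181| = 6.
DWL = ½ · t · |ΔQ| = ½ · 9 · 6 = €27.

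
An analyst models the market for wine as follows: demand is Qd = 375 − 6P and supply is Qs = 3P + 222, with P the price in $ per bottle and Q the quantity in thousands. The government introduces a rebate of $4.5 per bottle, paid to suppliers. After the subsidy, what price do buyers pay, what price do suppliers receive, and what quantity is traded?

Before the subsidy: set 375 − 6P = 3P + 222 → P* = $17, Q* = 273.
With a per-unit subsidy paid to suppliers, each receives P + 4.5 per unit sold, so supply becomes Qs = 3(P + 4.5) + 222.
Solving gives Q = 282 with buyers paying $15.5 and suppliers receiving $20 (the $4.5 wedge).

Buyers pay $15.5; suppliers receive $20; quantity = 282.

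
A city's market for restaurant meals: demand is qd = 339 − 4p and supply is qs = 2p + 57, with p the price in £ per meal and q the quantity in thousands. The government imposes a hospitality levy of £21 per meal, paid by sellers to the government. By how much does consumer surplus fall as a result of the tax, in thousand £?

Without the tax, 339 − 4p = 2p + 57 gives 6p = 282, so p* = £47 and q* = 151.
With the tax collected from sellers, supply shifts: qs = 2(p − 21) + 57.
New equilibrium: consumers pay £54, sellers receive £33, q = 123. (Wedge: pb − ps = 21.)
ΔCS is the trapezoid between Q = 123 and Q = 151 of height £7: ½ · (151 + 123) · 7 = £959.

Consumer surplus falls by £959 thousand.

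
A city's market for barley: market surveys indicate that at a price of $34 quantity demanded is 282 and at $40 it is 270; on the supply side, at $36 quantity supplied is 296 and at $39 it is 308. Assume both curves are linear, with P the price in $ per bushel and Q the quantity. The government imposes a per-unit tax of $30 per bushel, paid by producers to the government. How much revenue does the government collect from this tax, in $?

Demand slope: (270 − 282)/(40 − 34) = -2, so Qd = 350 − 2P.
Supply slope: (308 − 296)/(39 − 36) = 4, so Qs = 4P + 152.
Without the tax, 350 − 2P = 4P + 152 gives 6P = 198, so P* = $33 and Q* = 284.
With the tax collected from producers, supply shifts: Qs = 4(P − 30) + 152.
Solving gives Q = 244 with consumers paying $53 and producers receiving $23 (the $30 wedge).
Revenue = t · Q = 30 · 244 = $7320.

Tax revenue = $7320.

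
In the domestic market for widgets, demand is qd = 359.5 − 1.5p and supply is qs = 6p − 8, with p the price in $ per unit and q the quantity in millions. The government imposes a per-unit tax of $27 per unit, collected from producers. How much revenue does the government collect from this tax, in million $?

Tax revenue = $6847.2 million.

Without the tax, 359.5 − 1.5p = 6p − 8 gives 7.5p = 367.5, so p* = $49 and q* = 286.
With the tax collected from producers, supply shifts: qs = 6(p − 27) − 8.
Solving gives q = 253.6 with buyers paying $70.6 and producers receiving $43.6 (the $27 wedge).
Revenue = t · Q = 27 · 253.6 = $6847.2.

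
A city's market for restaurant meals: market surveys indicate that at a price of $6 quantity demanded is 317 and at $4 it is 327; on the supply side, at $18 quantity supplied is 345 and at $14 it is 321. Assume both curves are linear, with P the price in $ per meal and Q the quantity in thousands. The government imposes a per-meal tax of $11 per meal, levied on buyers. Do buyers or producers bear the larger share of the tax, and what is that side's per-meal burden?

Demand slope: (327 − 317)/(4 − 6) = -5, so Qd = 347 − 5P.
Supply slope: (321 − 345)/(14 − 18) = 6, so Qs = 6P + 237.
Before the tax: set 347 − 5P = 6P + 237 → P* = $10, Q* = 297.
With the tax collected from buyers, demand (in seller-price terms) shifts: Qd = 347 − 5(P + 11).
Solving gives Q = 267 with buyers paying $16 and producers receiving $5 (the $11 wedge).
Per-meal burden: buyers $6, producers $5.
Buyers take the larger share because demand is less price-elastic here (demand slope 5 vs supply slope 6).

Buyers bear the larger share: $6 per meal.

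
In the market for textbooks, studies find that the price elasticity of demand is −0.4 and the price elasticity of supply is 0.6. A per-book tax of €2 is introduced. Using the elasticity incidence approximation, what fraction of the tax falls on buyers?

Buyers' share ≈ 0.6.

Incidence ratio: buyers' share ≈ εs / (εs + |εd|) = 0.6 / (0.6 + 0.4) = 0.6.
Supply is the more elastic side, so buyers bear the larger share.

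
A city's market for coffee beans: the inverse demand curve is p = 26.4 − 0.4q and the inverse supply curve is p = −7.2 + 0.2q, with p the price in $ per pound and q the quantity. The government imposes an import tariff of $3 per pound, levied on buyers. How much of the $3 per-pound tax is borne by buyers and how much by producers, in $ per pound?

Buyers bear $2 per pound; producers bear $1 per pound.

Inverting to q(p) form: qd = 66 − 2.5p; qs = 5p + 36.
Before the tax: set 66 − 2.5p = 5p + 36 → p* = $4, q* = 56.
With the tax collected from buyers, demand (in seller-price terms) shifts: qd = 66 − 2.5(p + 3).
Solving gives q = 51 with buyers paying $6 and producers receiving $3 (the $3 wedge).
Burden on buyers: $2; on producers: $1. (They sum to $3.)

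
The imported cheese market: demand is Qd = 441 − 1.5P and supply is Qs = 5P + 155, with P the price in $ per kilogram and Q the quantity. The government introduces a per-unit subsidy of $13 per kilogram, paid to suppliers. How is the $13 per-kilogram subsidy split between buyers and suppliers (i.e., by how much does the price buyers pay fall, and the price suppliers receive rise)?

Buyers gain $10 per kilogram; suppliers gain $3 per kilogram.

Without the subsidy, 441 − 1.5P = 5P + 155 gives 6.5P = 286, so P* = $44 and Q* = 375.
With a per-unit subsidy paid to suppliers, each receives P + 13 per unit sold, so supply becomes Qs = 5(P + 13) + 155.
Solving gives Q = 390 with buyers paying $34 and suppliers receiving $47 (the $13 wedge).
Gain to buyers: $10; to suppliers: $3. (They sum to $13.)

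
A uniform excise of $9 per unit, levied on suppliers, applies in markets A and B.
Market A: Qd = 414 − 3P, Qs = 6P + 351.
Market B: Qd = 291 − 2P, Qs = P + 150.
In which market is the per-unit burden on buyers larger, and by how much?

Market A: pre-tax P* = $7, Q* = 393; post-tax Q = 375; per-unit burden on buyers = $6.
Market B: pre-tax P* = $47, Q* = 197; post-tax Q = 191; per-unit burden on buyers = $3.
Difference: $6 vs $3 → market A is larger by $3.

Market A, by $3.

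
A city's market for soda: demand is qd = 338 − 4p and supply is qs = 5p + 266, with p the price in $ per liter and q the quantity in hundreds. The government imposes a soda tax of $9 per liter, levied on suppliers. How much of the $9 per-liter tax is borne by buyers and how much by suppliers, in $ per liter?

Before the tax: set 338 − 4p = 5p + 266 → p* = $8, q* = 306.
With the tax collected from suppliers, supply shifts: qs = 5(p − 9) + 266.
New equilibrium: buyers pay $13, suppliers receive $4, q = 286. (Wedge: pb − ps = 9.)
Burden on buyers: $5; on suppliers: $4. (They sum to $9.)

Buyers bear $5 per liter; suppliers bear $4 per liter.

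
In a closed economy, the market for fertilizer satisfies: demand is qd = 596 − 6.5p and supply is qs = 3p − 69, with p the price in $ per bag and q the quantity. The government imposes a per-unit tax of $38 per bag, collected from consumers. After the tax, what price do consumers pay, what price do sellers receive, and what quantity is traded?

Before the tax: set 596 − 6.5p = 3p − 69 → p* = $70, q* = 141.
With the tax collected from consumers, demand (in seller-price terms) shifts: qd = 596 − 6.5(p + 38).
Solving gives q = 63 with consumers paying $82 and sellers receiving $44 (the $38 wedge).
The less price-elastic side of the market bears the larger share of a per-unit tax.

Consumers pay $82; sellers receive $44; quantity = 63.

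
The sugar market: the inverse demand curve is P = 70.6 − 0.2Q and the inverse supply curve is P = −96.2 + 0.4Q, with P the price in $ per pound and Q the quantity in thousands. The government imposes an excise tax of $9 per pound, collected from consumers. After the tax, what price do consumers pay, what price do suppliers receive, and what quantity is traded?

Inverting to Q(P) form: Qd = 353 − 5P; Qs = 2.5P + 240.5.
Without the tax, 353 − 5P = 2.5P + 240.5 gives 7.5P = 112.5, so P* = $15 and Q* = 278.
With the tax collected from consumers, demand (in seller-price terms) shifts: Qd = 353 − 5(P + 9).
Solving gives Q = 263 with consumers paying $18 and suppliers receiving $9 (the $9 wedge).
The less price-elastic side of the market bears the larger share of a per-unit tax.

Consumers pay $18; suppliers receive $9; quantity = 263.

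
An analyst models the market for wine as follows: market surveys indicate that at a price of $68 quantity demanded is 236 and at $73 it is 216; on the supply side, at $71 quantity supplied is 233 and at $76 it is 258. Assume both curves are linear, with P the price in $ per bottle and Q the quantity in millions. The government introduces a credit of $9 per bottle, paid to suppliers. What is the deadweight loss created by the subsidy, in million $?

Deadweight loss = $90 million.

Demand slope: (216 − 236)/(73 − 68) = -4, so Qd = 508 − 4P.
Supply slope: (258 − 233)/(76 − 71) = 5, so Qs = 5P − 122.
Without the subsidy, 508 − 4P = 5P − 122 gives 9P = 630, so P* = $70 and Q* = 228.
With a per-unit subsidy paid to suppliers, each receives P + 9 per unit sold, so supply becomes Qs = 5(P + 9) − 122.
Solving gives Q = 248 with buyers paying $65 and suppliers receiving $74 (the $9 wedge).
Quantity rises by |ΔQ| = |228 − 248| = 20.
DWL = ½ · t · |ΔQ| = ½ · 9 · 20 = $90.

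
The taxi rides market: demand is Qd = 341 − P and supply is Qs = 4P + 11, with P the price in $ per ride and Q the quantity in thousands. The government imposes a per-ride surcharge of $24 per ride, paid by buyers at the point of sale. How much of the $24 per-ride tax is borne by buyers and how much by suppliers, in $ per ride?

Buyers bear $19.2 per ride; suppliers bear $4.8 per ride.

Before the tax: set 341 − P = 4P + 11 → P* = $66, Q* = 275.
With the tax collected from buyers, demand (in seller-price terms) shifts: Qd = 341 − (P + 24).
New equilibrium: buyers pay $85.2, suppliers receive $61.2, Q = 255.8. (Wedge: Pb − Ps = 24.)
Burden on buyers: $19.2; on suppliers: $4.8. (They sum to $24.)
The less price-elastic side of the market bears the larger share of a per-unit tax.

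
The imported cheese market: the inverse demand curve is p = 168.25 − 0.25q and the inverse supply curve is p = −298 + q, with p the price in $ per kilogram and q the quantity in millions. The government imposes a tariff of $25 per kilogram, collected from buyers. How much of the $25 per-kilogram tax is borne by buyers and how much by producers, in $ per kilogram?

Rewrite in direct form: qd = 673 − 4p and qs = p + 298.
Before the tax: set 673 − 4p = p + 298 → p* = $75, q* = 373.
With the tax collected from buyers, demand (in seller-price terms) shifts: qd = 673 − 4(p + 25).
Solving gives q = 353 with buyers paying $80 and producers receiving $55 (the $25 wedge).
Burden on buyers: $5; on producers: $20. (They sum to $25.)
The less price-elastic side of the market bears the larger share of a per-unit tax.

Buyers bear $5 per kilogram; producers bear $20 per kilogram.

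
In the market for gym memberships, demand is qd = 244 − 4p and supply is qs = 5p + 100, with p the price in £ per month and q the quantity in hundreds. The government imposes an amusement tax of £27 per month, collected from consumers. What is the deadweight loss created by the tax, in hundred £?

Before the tax: set 244 − 4p = 5p + 100 → p* = £16, q* = 180.
With the tax collected from consumers, demand (in seller-price terms) shifts: qd = 244 − 4(p + 27).
New equilibrium: consumers pay £31, sellers receive £4, q = 120. (Wedge: pb − ps = 27.)
Quantity falls by |ΔQ| = |180 − 120| = 60.
DWL = ½ · t · |ΔQ| = ½ · 27 · 60 = £810.

Deadweight loss = £810 hundred.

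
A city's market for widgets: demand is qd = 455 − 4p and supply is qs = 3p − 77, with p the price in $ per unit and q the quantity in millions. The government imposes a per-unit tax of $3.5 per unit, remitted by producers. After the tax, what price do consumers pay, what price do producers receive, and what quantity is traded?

Before the tax: set 455 − 4p = 3p − 77 → p* = $76, q* = 151.
With the tax collected from producers, supply shifts: qs = 3(p − 3.5) − 77.
New equilibrium: consumers pay $77.5, producers receive $74, q = 145. (Wedge: pb − ps = 3.5.)
The less price-elastic side of the market bears the larger share of a per-unit tax.

Consumers pay $77.5; producers receive $74; quantity = 145.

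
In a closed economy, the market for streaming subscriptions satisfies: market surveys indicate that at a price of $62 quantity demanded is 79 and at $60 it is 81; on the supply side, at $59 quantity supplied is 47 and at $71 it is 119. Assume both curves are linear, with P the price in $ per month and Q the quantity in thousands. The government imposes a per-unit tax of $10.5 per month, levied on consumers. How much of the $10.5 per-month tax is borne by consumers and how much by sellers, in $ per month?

Consumers bear $9 per month; sellers bear $1.5 per month.

Demand slope: (81 − 79)/(60 − 62) = -1, so Qd = 141 − P.
Supply slope: (119 − 47)/(71 − 59) = 6, so Qs = 6P − 307.
Before the tax: set 141 − P = 6P − 307 → P* = $64, Q* = 77.
With the tax collected from consumers, demand (in seller-price terms) shifts: Qd = 141 − (P + 10.5).
New equilibrium: consumers pay $73, sellers receive $62.5, Q = 68. (Wedge: Pb − Ps = 10.5.)
Burden on consumers: $9; on sellers: $1.5. (They sum to $10.5.)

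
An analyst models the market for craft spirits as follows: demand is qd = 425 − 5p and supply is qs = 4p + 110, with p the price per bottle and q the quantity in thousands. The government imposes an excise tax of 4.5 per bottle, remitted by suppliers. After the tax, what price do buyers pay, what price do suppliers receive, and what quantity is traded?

Buyers pay 37; suppliers receive 32.5; quantity = 240.

Without the tax, 425 − 5p = 4p + 110 gives 9p = 315, so p* = 35 and q* = 250.
With the tax collected from suppliers, supply shifts: qs = 4(p − 4.5) + 110.
New equilibrium: buyers pay 37, suppliers receive 32.5, q = 240. (Wedge: pb − ps = 4.5.)
The less price-elastic side of the market bears the larger share of a per-unit tax.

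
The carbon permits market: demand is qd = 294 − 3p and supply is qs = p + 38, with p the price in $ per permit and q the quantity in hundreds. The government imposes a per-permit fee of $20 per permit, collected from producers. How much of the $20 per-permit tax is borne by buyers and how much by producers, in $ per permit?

Before the tax: set 294 − 3p = p + 38 → p* = $64, q* = 102.
With the tax collected from producers, supply shifts: qs = (p − 20) + 38.
Solving gives q = 87 with buyers paying $69 and producers receiving $49 (the $20 wedge).
Burden on buyers: $5; on producers: $15. (They sum to $20.)
The less price-elastic side of the market bears the larger share of a per-unit tax.

Buyers bear $5 per permit; producers bear $15 per permit.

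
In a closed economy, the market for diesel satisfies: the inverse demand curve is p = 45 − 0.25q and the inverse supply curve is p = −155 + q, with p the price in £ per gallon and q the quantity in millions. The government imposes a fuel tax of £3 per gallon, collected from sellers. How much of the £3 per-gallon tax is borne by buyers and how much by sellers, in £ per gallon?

Buyers bear £0.6 per gallon; sellers bear £2.4 per gallon.

Rewrite in direct form: qd = 180 − 4p and qs = p + 155.
Without the tax, 180 − 4p = p + 155 gives 5p = 25, so p* = £5 and q* = 160.
With the tax collected from sellers, supply shifts: qs = (p − 3) + 155.
Solving gives q = 157.6 with buyers paying £5.6 and sellers receiving £2.6 (the £3 wedge).
Burden on buyers: £0.6; on sellers: £2.4. (They sum to £3.)
The less price-elastic side of the market bears the larger share of a per-unit tax.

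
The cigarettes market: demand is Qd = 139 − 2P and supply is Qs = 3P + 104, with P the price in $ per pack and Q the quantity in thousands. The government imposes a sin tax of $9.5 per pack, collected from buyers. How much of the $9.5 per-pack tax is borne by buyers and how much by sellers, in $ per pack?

Without the tax, 139 − 2P = 3P + 104 gives 5P = 35, so P* = $7 and Q* = 125.
With the tax collected from buyers, demand (in seller-price terms) shifts: Qd = 139 − 2(P + 9.5).
New equilibrium: buyers pay $12.7, sellers receive $3.2, Q = 113.6. (Wedge: Pb − Ps = 9.5.)
Burden on buyers: $5.7; on sellers: $3.8. (They sum to $9.5.)

Buyers bear $5.7 per pack; sellers bear $3.8 per pack.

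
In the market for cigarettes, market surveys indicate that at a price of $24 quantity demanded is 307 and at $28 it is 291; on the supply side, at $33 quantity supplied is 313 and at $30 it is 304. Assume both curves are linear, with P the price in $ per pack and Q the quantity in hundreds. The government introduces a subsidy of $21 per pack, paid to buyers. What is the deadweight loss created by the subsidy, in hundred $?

Demand slope: (291 − 307)/(28 − 24) = -4, so Qd = 403 − 4P.
Supply slope: (304 − 313)/(30 − 33) = 3, so Qs = 3P + 214.
Before the subsidy: set 403 − 4P = 3P + 214 → P* = $27, Q* = 295.
With a per-unit subsidy paid to buyers, each effectively pays P − 21, so demand becomes Qd = 403 − 4(P − 21).
Solving gives Q = 331 with buyers paying $18 and suppliers receiving $39 (the $21 wedge).
Quantity rises by |ΔQ| = |295 − 331| = 36.
DWL = ½ · t · |ΔQ| = ½ · 21 · 36 = $378.

Deadweight loss = $378 hundred.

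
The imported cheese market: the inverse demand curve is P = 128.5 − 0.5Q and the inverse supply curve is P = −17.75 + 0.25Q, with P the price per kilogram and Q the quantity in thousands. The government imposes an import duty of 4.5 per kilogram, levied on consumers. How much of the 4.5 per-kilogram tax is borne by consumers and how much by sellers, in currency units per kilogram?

Rewrite in direct form: Qd = 257 − 2P and Qs = 4P + 71.
Without the tax, 257 − 2P = 4P + 71 gives 6P = 186, so P* = 31 and Q* = 195.
With the tax collected from consumers, demand (in seller-price terms) shifts: Qd = 257 − 2(P + 4.5).
Solving gives Q = 189 with consumers paying 34 and sellers receiving 29.5 (the 4.5 wedge).
Burden on consumers: 3; on sellers: 1.5. (They sum to 4.5.)
The less price-elastic side of the market bears the larger share of a per-unit tax.

Consumers bear 3 per kilogram; sellers bear 1.5 per kilogram.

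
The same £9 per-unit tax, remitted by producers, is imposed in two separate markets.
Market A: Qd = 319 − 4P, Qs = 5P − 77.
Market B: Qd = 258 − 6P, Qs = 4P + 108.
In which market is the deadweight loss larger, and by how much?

Market A: pre-tax P* = £44, Q* = 143; post-tax Q = 123; deadweight loss = £90.
Market B: pre-tax P* = £15, Q* = 168; post-tax Q = 146.4; deadweight loss = £97.2.
Difference: £90 vs £97.2 → market B is larger by £7.2.

Market B, by £7.2.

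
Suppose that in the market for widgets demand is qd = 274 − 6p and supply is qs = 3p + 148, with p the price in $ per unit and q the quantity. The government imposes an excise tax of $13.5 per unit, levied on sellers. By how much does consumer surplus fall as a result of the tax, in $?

Consumer surplus falls by $794.25.

Without the tax, 274 − 6p = 3p + 148 gives 9p = 126, so p* = $14 and q* = 190.
With the tax collected from sellers, supply shifts: qs = 3(p − 13.5) + 148.
Solving gives q = 163 with buyers paying $18.5 and sellers receiving $5 (the $13.5 wedge).
ΔCS is the trapezoid between Q = 163 and Q = 190 of height $4.5: ½ · (190 + 163) · 4.5 = $794.25.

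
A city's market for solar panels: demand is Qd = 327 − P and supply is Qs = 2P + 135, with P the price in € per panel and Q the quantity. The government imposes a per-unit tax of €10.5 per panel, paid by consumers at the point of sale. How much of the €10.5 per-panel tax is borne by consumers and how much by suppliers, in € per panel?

Before the tax: set 327 − P = 2P + 135 → P* = €64, Q* = 263.
With the tax collected from consumers, demand (in seller-price terms) shifts: Qd = 327 − (P + 10.5).
Solving gives Q = 256 with consumers paying €71 and suppliers receiving €60.5 (the €10.5 wedge).
Burden on consumers: €7; on suppliers: €3.5. (They sum to €10.5.)
The less price-elastic side of the market bears the larger share of a per-unit tax.

Consumers bear €7 per panel; suppliers bear €3.5 per panel.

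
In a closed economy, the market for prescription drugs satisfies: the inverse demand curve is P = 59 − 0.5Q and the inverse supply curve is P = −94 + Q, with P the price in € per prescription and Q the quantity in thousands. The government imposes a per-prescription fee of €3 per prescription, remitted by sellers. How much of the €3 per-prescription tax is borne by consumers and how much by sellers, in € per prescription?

Consumers bear €1 per prescription; sellers bear €2 per prescription.

Rewrite in direct form: Qd = 118 − 2P and Qs = P + 94.
Without the tax, 118 − 2P = P + 94 gives 3P = 24, so P* = €8 and Q* = 102.
With the tax collected from sellers, supply shifts: Qs = (P − 3) + 94.
New equilibrium: consumers pay €9, sellers receive €6, Q = 100. (Wedge: Pb − Ps = 3.)
Burden on consumers: €1; on sellers: €2. (They sum to €3.)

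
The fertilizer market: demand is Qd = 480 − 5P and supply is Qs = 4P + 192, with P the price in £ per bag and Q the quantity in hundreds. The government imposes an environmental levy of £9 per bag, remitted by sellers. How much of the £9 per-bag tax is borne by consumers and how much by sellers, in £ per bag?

Before the tax: set 480 − 5P = 4P + 192 → P* = £32, Q* = 320.
With the tax collected from sellers, supply shifts: Qs = 4(P − 9) + 192.
Solving gives Q = 300 with consumers paying £36 and sellers receiving £27 (the £9 wedge).
Burden on consumers: £4; on sellers: £5. (They sum to £9.)

Consumers bear £4 per bag; sellers bear £5 per bag.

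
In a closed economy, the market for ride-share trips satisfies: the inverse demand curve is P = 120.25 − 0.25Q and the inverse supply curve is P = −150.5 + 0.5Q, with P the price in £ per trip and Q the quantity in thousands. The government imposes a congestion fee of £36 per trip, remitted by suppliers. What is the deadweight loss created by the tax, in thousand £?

Deadweight loss = £864 thousand.

Rewrite in direct form: Qd = 481 − 4P and Qs = 2P + 301.
Without the tax, 481 − 4P = 2P + 301 gives 6P = 180, so P* = £30 and Q* = 361.
With the tax collected from suppliers, supply shifts: Qs = 2(P − 36) + 301.
New equilibrium: buyers pay £42, suppliers receive £6, Q = 313. (Wedge: Pb − Ps = 36.)
Quantity falls by |ΔQ| = |361 − 313| = 48.
DWL = ½ · t · |ΔQ| = ½ · 36 · 48 = £864.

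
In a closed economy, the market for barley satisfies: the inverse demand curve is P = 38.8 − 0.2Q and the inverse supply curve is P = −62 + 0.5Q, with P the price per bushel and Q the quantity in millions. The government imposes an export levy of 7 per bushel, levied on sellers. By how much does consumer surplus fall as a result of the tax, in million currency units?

Consumer surplus falls by 278 million.

Rewrite in direct form: Qd = 194 − 5P and Qs = 2P + 124.
Before the tax: set 194 − 5P = 2P + 124 → P* = 10, Q* = 144.
With the tax collected from sellers, supply shifts: Qs = 2(P − 7) + 124.
Solving gives Q = 134 with consumers paying 12 and sellers receiving 5 (the 7 wedge).
ΔCS is the trapezoid between Q = 134 and Q = 144 of height 2: ½ · (144 + 134) · 2 = 278.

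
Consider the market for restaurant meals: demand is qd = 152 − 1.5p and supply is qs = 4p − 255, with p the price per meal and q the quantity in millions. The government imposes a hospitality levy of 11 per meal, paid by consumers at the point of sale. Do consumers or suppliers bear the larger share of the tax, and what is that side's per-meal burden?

Consumers bear the larger share: 8 per meal.

Without the tax, 152 − 1.5p = 4p − 255 gives 5.5p = 407, so p* = 74 and q* = 41.
With the tax collected from consumers, demand (in seller-price terms) shifts: qd = 152 − 1.5(p + 11).
Solving gives q = 29 with consumers paying 82 and suppliers receiving 71 (the 11 wedge).
Per-meal burden: consumers 8, suppliers 3.
Consumers take the larger share because demand is less price-elastic here (demand slope 1.5 vs supply slope 4).
The less price-elastic side of the market bears the larger share of a per-unit tax.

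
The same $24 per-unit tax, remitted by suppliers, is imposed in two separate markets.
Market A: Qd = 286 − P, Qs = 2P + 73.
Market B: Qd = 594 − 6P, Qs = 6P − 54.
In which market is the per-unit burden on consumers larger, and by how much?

Market A, by $4.

Market A: pre-tax P* = $71, Q* = 215; post-tax Q = 199; per-unit burden on consumers = $16.
Market B: pre-tax P* = $54, Q* = 270; post-tax Q = 198; per-unit burden on consumers = $12.
Difference: $16 vs $12 → market A is larger by $4.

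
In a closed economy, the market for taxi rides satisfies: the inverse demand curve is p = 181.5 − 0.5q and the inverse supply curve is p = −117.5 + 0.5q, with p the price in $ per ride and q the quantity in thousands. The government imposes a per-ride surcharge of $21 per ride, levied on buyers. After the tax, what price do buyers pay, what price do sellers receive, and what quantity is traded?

Buyers pay $42.5; sellers receive $21.5; quantity = 278.

Rewrite in direct form: qd = 363 − 2p and qs = 2p + 235.
Before the tax: set 363 − 2p = 2p + 235 → p* = $32, q* = 299.
With the tax collected from buyers, demand (in seller-price terms) shifts: qd = 363 − 2(p + 21).
New equilibrium: buyers pay $42.5, sellers receive $21.5, q = 278. (Wedge: pb − ps = 21.)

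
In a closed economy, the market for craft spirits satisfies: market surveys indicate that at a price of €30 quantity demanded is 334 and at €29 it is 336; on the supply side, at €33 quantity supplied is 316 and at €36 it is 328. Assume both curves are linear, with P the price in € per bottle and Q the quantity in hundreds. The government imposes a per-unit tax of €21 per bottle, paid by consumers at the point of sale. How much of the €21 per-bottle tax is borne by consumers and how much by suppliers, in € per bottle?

Demand slope: (336 − 334)/(29 − 30) = -2, so Qd = 394 − 2P.
Supply slope: (328 − 316)/(36 − 33) = 4, so Qs = 4P + 184.
Without the tax, 394 − 2P = 4P + 184 gives 6P = 210, so P* = €35 and Q* = 324.
With the tax collected from consumers, demand (in seller-price terms) shifts: Qd = 394 − 2(P + 21).
Solving gives Q = 296 with consumers paying €49 and suppliers receiving €28 (the €21 wedge).
Burden on consumers: €14; on suppliers: €7. (They sum to €21.)
The less price-elastic side of the market bears the larger share of a per-unit tax.

Consumers bear €14 per bottle; suppliers bear €7 per bottle.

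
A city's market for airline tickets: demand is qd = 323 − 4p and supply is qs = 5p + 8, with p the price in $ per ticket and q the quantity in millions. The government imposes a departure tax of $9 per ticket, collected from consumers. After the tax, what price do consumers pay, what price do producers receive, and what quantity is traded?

Consumers pay $40; producers receive $31; quantity = 163.

Without the tax, 323 − 4p = 5p + 8 gives 9p = 315, so p* = $35 and q* = 183.
With the tax collected from consumers, demand (in seller-price terms) shifts: qd = 323 − 4(p + 9).
Solving gives q = 163 with consumers paying $40 and producers receiving $31 (the $9 wedge).
The less price-elastic side of the market bears the larger share of a per-unit tax.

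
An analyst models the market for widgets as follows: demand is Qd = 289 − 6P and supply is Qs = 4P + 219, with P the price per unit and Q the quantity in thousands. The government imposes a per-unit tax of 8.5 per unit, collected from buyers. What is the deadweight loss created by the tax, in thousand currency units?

Deadweight loss = 86.7 thousand.

Before the tax: set 289 − 6P = 4P + 219 → P* = 7, Q* = 247.
With the tax collected from buyers, demand (in seller-price terms) shifts: Qd = 289 − 6(P + 8.5).
Solving gives Q = 226.6 with buyers paying 10.4 and sellers receiving 1.9 (the 8.5 wedge).
Quantity falls by |ΔQ| = |247 − 226.6| = 20.4.
DWL = ½ · t · |ΔQ| = ½ · 8.5 · 20.4 = 86.7.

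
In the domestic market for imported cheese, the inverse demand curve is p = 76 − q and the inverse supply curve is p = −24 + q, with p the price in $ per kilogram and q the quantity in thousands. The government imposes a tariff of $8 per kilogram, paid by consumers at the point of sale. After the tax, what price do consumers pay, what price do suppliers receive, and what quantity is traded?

Inverting to q(p) form: qd = 76 − p; qs = p + 24.
Before the tax: set 76 − p = p + 24 → p* = $26, q* = 50.
With the tax collected from consumers, demand (in seller-price terms) shifts: qd = 76 − (p + 8).
Solving gives q = 46 with consumers paying $30 and suppliers receiving $22 (the $8 wedge).

Consumers pay $30; suppliers receive $22; quantity = 46.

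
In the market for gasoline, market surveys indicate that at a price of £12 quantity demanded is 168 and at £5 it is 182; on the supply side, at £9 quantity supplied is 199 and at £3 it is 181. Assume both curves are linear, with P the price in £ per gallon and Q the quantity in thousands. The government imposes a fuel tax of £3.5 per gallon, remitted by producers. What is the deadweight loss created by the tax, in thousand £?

Deadweight loss = £7.35 thousand.

Demand slope: (182 − 168)/(5 − 12) = -2, so Qd = 192 − 2P.
Supply slope: (181 − 199)/(3 − 9) = 3, so Qs = 3P + 172.
Without the tax, 192 − 2P = 3P + 172 gives 5P = 20, so P* = £4 and Q* = 184.
With the tax collected from producers, supply shifts: Qs = 3(P − 3.5) + 172.
New equilibrium: buyers pay £6.1, producers receive £2.6, Q = 179.8. (Wedge: Pb − Ps = 3.5.)
Quantity falls by |ΔQ| = |184 − 179.8| = 4.2.
DWL = ½ · t · |ΔQ| = ½ · 3.5 · 4.2 = £7.35.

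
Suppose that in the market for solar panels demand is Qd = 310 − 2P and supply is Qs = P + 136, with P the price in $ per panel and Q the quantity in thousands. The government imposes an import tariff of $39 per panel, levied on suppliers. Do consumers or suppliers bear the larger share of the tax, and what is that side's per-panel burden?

Suppliers bear the larger share: $26 per panel.

Before the tax: set 310 − 2P = P + 136 → P* = $58, Q* = 194.
With the tax collected from suppliers, supply shifts: Qs = (P − 39) + 136.
Solving gives Q = 168 with consumers paying $71 and suppliers receiving $32 (the $39 wedge).
Per-panel burden: consumers $13, suppliers $26.
Suppliers take the larger share because supply is less price-elastic here (demand slope 2 vs supply slope 1).
The less price-elastic side of the market bears the larger share of a per-unit tax.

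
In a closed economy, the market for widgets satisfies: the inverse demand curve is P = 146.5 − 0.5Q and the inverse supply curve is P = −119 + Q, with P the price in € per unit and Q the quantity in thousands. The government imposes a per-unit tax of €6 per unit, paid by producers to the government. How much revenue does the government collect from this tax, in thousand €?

Inverting to Q(P) form: Qd = 293 − 2P; Qs = P + 119.
Without the tax, 293 − 2P = P + 119 gives 3P = 174, so P* = €58 and Q* = 177.
With the tax collected from producers, supply shifts: Qs = (P − 6) + 119.
Solving gives Q = 173 with consumers paying €60 and producers receiving €54 (the €6 wedge).
Revenue = t · Q = 6 · 173 = €1038.

Tax revenue = €1038 thousand.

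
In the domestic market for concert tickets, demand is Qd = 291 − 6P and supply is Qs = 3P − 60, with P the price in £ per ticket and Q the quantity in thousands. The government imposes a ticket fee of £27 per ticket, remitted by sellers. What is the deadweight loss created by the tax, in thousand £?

Before the tax: set 291 − 6P = 3P − 60 → P* = £39, Q* = 57.
With the tax collected from sellers, supply shifts: Qs = 3(P − 27) − 60.
Solving gives Q = 3 with buyers paying £48 and sellers receiving £21 (the £27 wedge).
Quantity falls by |ΔQ| = |57 − 3| = 54.
DWL = ½ · t · |ΔQ| = ½ · 27 · 54 = £729.

Deadweight loss = £729 thousand.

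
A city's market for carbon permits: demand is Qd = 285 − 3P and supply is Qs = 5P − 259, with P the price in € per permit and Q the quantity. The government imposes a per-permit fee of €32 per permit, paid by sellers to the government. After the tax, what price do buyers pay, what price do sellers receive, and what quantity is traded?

Buyers pay €88; sellers receive €56; quantity = 21.

Before the tax: set 285 − 3P = 5P − 259 → P* = €68, Q* = 81.
With the tax collected from sellers, supply shifts: Qs = 5(P − 32) − 259.
Solving gives Q = 21 with buyers paying €88 and sellers receiving €56 (the €32 wedge).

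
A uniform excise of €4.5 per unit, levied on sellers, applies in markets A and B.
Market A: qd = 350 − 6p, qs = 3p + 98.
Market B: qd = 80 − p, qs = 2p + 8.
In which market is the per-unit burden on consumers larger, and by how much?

Market B, by €1.5.

Market A: pre-tax p* = €28, q* = 182; post-tax q = 173; per-unit burden on consumers = €1.5.
Market B: pre-tax p* = €24, q* = 56; post-tax q = 53; per-unit burden on consumers = €3.
Difference: €1.5 vs €3 → market B is larger by €1.5.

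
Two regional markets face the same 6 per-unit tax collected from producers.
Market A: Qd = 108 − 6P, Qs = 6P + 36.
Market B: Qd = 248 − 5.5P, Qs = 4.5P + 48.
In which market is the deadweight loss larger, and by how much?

Market A: pre-tax P* = 6, Q* = 72; post-tax Q = 54; deadweight loss = 54.
Market B: pre-tax P* = 20, Q* = 138; post-tax Q = 123.15; deadweight loss = 44.55.
Difference: 54 vs 44.55 → market A is larger by 9.45.

Market A, by 9.45.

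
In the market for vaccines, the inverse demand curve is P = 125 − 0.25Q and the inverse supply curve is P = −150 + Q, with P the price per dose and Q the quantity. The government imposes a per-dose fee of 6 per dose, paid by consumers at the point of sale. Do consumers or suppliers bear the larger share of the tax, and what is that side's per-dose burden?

Inverting to Q(P) form: Qd = 500 − 4P; Qs = P + 150.
Without the tax, 500 − 4P = P + 150 gives 5P = 350, so P* = 70 and Q* = 220.
With the tax collected from consumers, demand (in seller-price terms) shifts: Qd = 500 − 4(P + 6).
Solving gives Q = 215.2 with consumers paying 71.2 and suppliers receiving 65.2 (the 6 wedge).
Per-dose burden: consumers 1.2, suppliers 4.8.
Suppliers take the larger share because supply is less price-elastic here (demand slope 4 vs supply slope 1).
The less price-elastic side of the market bears the larger share of a per-unit tax.

Suppliers bear the larger share: 4.8 per dose.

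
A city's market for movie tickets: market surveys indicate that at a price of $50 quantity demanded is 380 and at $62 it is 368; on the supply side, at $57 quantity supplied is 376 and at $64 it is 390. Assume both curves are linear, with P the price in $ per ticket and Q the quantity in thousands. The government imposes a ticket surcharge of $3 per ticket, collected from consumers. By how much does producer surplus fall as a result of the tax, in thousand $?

Producer surplus falls by $373 thousand.

Demand slope: (368 − 380)/(62 − 50) = -1, so Qd = 430 − P.
Supply slope: (390 − 376)/(64 − 57) = 2, so Qs = 2P + 262.
Without the tax, 430 − P = 2P + 262 gives 3P = 168, so P* = $56 and Q* = 374.
With the tax collected from consumers, demand (in seller-price terms) shifts: Qd = 430 − (P + 3).
Solving gives Q = 372 with consumers paying $58 and producers receiving $55 (the $3 wedge).
ΔPS is the trapezoid between Q = 372 and Q = 374 of height $1: ½ · (374 + 372) · 1 = $373.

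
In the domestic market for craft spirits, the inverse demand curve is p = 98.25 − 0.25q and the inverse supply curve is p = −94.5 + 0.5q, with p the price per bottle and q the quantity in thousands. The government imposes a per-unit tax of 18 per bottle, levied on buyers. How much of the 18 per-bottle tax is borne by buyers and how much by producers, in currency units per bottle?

Rewrite in direct form: qd = 393 − 4p and qs = 2p + 189.
Before the tax: set 393 − 4p = 2p + 189 → p* = 34, q* = 257.
With the tax collected from buyers, demand (in seller-price terms) shifts: qd = 393 − 4(p + 18).
Solving gives q = 233 with buyers paying 40 and producers receiving 22 (the 18 wedge).
Burden on buyers: 6; on producers: 12. (They sum to 18.)

Buyers bear 6 per bottle; producers bear 12 per bottle.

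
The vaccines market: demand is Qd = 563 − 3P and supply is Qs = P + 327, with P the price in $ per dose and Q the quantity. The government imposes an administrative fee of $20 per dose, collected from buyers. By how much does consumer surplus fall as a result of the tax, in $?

Consumer surplus falls by $1892.5.

Without the tax, 563 − 3P = P + 327 gives 4P = 236, so P* = $59 and Q* = 386.
With the tax collected from buyers, demand (in seller-price terms) shifts: Qd = 563 − 3(P + 20).
New equilibrium: buyers pay $64, suppliers receive $44, Q = 371. (Wedge: Pb − Ps = 20.)
ΔCS is the trapezoid between Q = 371 and Q = 386 of height $5: ½ · (386 + 371) · 5 = $1892.5.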